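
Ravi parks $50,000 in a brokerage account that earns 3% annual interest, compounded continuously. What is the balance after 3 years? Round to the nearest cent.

$54,708.71

A = P·e^(rt) = 50,000·e^(0.03·3) = 50,000·e^0.09.
e^0.09 ≈ 1.0941742837, so A ≈ 54,708.7142.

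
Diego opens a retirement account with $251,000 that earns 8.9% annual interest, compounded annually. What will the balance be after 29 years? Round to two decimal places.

$2,974,967.56

Growth factor = (1 + 0.089)^29 ≈ 11.85246039825.
A ≈ 251,000 × 11.85246039825 ≈ 2,974,967.5600.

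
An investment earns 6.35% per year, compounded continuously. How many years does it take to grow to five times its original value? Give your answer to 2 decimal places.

e^(0.0635t) = 5, so 0.0635t = ln 5 ≈ 1.6094.
t ≈ 1.6094/0.0635 ≈ 25.3455.

25.35 years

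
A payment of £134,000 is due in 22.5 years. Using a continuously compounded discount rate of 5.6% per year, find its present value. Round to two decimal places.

P = A·e^(−rt) = 134,000·e^(−1.26).
e^(−1.26) ≈ 0.2836540265, so P ≈ 38,009.6396.

£38,009.64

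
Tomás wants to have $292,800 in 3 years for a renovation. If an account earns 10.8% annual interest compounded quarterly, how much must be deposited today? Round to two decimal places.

$212,679.56

Periodic rate = 10.8%/4 = 0.027; 12 periods.
P = 292,800/(1 + 0.027)^12 ≈ 292,800/1.37671905403 ≈ 212,679.5581.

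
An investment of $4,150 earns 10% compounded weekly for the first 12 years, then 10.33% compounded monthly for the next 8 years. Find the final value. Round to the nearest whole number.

$31,338

Phase 1: 4,150·(1 + 0.1/52)^624 ≈ 13,762.6165.
Phase 2: 13,762.6165·(1 + 0.1033/12)^96 ≈ 31,337.6197.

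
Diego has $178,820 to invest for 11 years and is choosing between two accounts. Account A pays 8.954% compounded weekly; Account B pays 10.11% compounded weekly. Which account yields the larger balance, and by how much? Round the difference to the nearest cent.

Account B, by $64,745.68

A: (1 + 0.08954/52)^572 ≈ 2.67538414793, so 178,820 × 2.67538414793 ≈ 478,412.1933.
B: (1 + 0.1011/52)^572 ≈ 3.03745595971, so 178,820 × 3.03745595971 ≈ 543,157.8747.
Difference ≈ 64,745.6814 in favor of B.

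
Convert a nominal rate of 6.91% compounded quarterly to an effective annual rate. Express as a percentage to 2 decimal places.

7.09%

One year is 4 periods at 0.017275 each: (1 + 0.017275)^4 ≈ 1.070911.
EAR = 1.070911 − 1 ≈ 7.09113%.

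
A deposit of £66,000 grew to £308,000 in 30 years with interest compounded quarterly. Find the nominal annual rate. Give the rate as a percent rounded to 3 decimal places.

The 120-period growth factor is 308,000/66,000 = 4.66667.
r/4 = 4.66667^(1/120) − 1 ≈ 0.0129198, so r ≈ 4·0.0129198 = 5.16792%.

5.168%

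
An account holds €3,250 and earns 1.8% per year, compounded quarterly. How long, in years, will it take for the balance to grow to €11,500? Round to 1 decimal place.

70.4 years

We need (1 + 0.0045)^(4t) = 3.5385, so 4t = ln 3.5385 / ln 1.0045 ≈ 281.4518.
t ≈ 281.4518/4 = 70.3630 years.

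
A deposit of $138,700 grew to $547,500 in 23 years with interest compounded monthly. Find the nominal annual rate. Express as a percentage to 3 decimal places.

5.985%

The 276-period growth factor is 547,500/138,700 = 3.94737.
r/12 = 3.94737^(1/276) − 1 ≈ 0.00498721, so r ≈ 12·0.00498721 = 5.98465%.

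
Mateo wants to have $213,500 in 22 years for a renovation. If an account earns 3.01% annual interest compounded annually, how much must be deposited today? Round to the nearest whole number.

$111,186

Growth factor = (1 + 0.0301)^22 ≈ 1.92020023174.
P = 213,500/1.92020023174 ≈ 111,186.3213.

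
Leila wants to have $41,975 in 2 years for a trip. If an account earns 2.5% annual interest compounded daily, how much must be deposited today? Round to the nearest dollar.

Periodic rate = 2.5%/365 = 0.0000684932; 730 periods.
P = 41,975/(1 + 0.025/365)^730 ≈ 41,975/1.0512692963 ≈ 39,927.9235.

$39,928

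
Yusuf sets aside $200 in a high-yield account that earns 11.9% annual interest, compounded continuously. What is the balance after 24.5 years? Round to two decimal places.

A = P·e^(rt) = 200·e^(0.119·24.5) = 200·e^2.9155.
e^2.9155 ≈ 18.45803912, so A ≈ 3,691.6078.

$3,691.61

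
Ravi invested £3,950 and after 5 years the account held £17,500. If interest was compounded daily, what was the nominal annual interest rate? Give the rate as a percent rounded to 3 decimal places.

29.782%

(1 + r/365)^1825 = 17,500/3,950 = 4.43038.
1 + r/365 = 4.43038^(1/1825) ≈ 1.000816, so r/365 ≈ 0.000815941.
r ≈ 365·0.000815941 = 29.78185%.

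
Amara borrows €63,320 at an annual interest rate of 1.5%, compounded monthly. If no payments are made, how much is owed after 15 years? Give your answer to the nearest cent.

€79,285.93

Growth factor = (1 + 0.00125)^180 ≈ 1.2521467673.
A ≈ 63,320 × 1.2521467673 ≈ 79,285.9333.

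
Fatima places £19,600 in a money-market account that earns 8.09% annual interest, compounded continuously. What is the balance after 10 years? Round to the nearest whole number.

A = P·e^(rt) = 19,600·e^(0.0809·10) = 19,600·e^0.809.
e^0.809 ≈ 2.2456612023, so A ≈ 44,014.9596.

£44,015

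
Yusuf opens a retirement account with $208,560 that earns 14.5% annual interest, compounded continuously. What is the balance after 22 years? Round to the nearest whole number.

$5,065,594

A = P·e^(rt) = 208,560·e^(0.145·22) = 208,560·e^3.19.
e^3.19 ≈ 24.28842744309, so A ≈ 5,065,594.4275.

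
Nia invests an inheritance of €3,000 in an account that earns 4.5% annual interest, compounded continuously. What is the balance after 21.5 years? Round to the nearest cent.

€7,894.07

A = P·e^(rt) = 3,000·e^(0.045·21.5) = 3,000·e^0.9675.
e^0.9675 ≈ 2.631357835, so A ≈ 7,894.0735.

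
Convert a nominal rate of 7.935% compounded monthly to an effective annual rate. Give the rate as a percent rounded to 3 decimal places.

One year is 12 periods at 0.0066125 each: (1 + 0.0066125)^12 ≈ 1.0823.
EAR = 1.0823 − 1 ≈ 8.23004%.

8.230%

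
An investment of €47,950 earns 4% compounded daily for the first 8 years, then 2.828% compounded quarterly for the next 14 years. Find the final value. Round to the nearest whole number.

Phase 1: 47,950·(1 + 0.04/365)^2920 ≈ 66,032.1186.
Phase 2: 66,032.1186·(1 + 0.00707)^56 ≈ 97,970.6803.

€97,971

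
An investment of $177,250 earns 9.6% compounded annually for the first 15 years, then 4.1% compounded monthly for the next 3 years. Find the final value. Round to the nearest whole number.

$792,632

Phase 1: 177,250·(1 + 0.096)^15 ≈ 701,042.8368.
Phase 2: 701,042.8368·(1 + 0.041/12)^36 ≈ 792,632.2317.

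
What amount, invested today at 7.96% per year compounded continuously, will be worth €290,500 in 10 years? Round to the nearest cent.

€131,053.23

P = A·e^(−rt) = 290,500·e^(−0.796).
e^(−0.796) ≈ 0.451129879403, so P ≈ 131,053.2300.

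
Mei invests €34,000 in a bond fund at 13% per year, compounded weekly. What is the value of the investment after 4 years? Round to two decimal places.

€57,151.84

Growth factor = (1 + 0.0025)^208 ≈ 1.6809365046.
A ≈ 34,000 × 1.6809365046 ≈ 57,151.8412.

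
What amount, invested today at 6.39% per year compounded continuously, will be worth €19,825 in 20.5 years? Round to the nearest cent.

P = A·e^(−rt) = 19,825·e^(−1.30995).
e^(−1.30995) ≈ 0.26983354772, so P ≈ 5,349.4501.

€5,349.45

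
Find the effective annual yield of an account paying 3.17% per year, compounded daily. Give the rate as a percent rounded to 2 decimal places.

EAR = (1 + 3.17%/365)^365 − 1 = (1 + 0.0000868493)^365 − 1.
(1 + 0.0000868493)^365 ≈ 1.032206, so EAR ≈ 3.22064%.

3.22%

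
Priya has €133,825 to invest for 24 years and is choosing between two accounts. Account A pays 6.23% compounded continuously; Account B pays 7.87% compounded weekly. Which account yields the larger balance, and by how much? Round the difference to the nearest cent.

Account B, by €286,622.12

Account A growth factor: e^(0.0623·24) = e^1.4952 ≈ 4.46022850935; balance ≈ 596,890.0803.
Account B growth factor: (1 + 0.0787/52)^1248 ≈ 6.60199665937; balance ≈ 883,512.2029.
Account B is larger by 286,622.1227.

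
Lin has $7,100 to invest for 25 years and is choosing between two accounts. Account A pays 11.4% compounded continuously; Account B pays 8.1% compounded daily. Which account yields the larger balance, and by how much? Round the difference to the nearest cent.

Account A growth factor: e^(0.114·25) = e^2.85 ≈ 17.2877818406; balance ≈ 122,743.2511.
Account B growth factor: (1 + 0.081/365)^9125 ≈ 7.5744090978; balance ≈ 53,778.3046.
Account A is larger by 68,964.9465.

Account A, by $68,964.95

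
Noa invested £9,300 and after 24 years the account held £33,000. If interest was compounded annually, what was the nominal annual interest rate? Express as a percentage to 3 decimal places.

(1 + r)^24 = 33,000/9,300 = 3.54839.
1 + r = 3.54839^(1/24) ≈ 1.054188, so r ≈ 0.0541877.
r ≈ 5.41877%.

5.419%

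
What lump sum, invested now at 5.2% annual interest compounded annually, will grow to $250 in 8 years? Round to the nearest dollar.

Growth factor = (1 + 0.052)^8 ≈ 1.50011971.
P = 250/1.50011971 ≈ 166.6534.

$167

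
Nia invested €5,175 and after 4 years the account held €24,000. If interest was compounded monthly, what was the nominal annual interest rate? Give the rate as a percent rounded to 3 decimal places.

The 48-period growth factor is 24,000/5,175 = 4.63768.
r/12 = 4.63768^(1/48) − 1 ≈ 0.0324791, so r ≈ 12·0.0324791 = 38.97492%.

38.975%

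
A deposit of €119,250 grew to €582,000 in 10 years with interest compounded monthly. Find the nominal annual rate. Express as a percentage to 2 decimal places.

15.96%

(1 + r/12)^120 = 582,000/119,250 = 4.8805.
1 + r/12 = 4.8805^(1/120) ≈ 1.013298, so r/12 ≈ 0.013298.
r ≈ 12·0.013298 = 15.95765%.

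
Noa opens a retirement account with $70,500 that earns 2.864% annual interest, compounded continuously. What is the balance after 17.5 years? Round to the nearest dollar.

$116,374

A = P·e^(rt) = 70,500·e^(0.02864·17.5) = 70,500·e^0.5012.
e^0.5012 ≈ 1.65070092378, so A ≈ 116,374.4151.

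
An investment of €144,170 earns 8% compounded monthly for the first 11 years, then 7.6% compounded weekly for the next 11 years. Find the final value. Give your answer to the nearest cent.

After 11 years at 8%: 144,170 × 2.4038692793 ≈ 346,565.8340.
Then 11 years at 7.6%: 346,565.8340 × 2.30571234371 ≈ 799,081.1214.

€799,081.12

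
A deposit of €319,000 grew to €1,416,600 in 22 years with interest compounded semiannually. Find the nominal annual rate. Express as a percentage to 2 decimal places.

6.89%

(1 + r/2)^44 = 1,416,600/319,000 = 4.44075.
1 + r/2 = 4.44075^(1/44) ≈ 1.034463, so r/2 ≈ 0.0344629.
r ≈ 2·0.0344629 = 6.89258%.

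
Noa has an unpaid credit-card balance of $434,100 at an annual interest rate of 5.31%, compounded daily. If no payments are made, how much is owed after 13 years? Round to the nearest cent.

Periodic rate = 5.31%/365 = 0.000145479; periods = 365·13 = 4745.
A = 434,100·(1 + 0.0531/365)^4745 ≈ 434,100·1.99421361091 ≈ 865,688.1285.

$865,688.13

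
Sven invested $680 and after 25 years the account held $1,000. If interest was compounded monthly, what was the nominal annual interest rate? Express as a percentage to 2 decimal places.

(1 + r/12)^300 = 1,000/680 = 1.47059.
1 + r/12 = 1.47059^(1/300) ≈ 1.001286, so r/12 ≈ 0.00128637.
r ≈ 12·0.00128637 = 1.54364%.

1.54%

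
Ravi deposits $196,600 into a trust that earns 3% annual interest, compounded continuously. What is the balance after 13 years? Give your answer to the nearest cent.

A = P·e^(rt) = 196,600·e^(0.03·13) = 196,600·e^0.39.
e^0.39 ≈ 1.47698079388, so A ≈ 290,374.4241.

$290,374.42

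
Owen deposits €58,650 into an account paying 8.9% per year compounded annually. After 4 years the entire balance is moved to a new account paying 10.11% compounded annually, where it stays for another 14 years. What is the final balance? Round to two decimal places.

€317,653.92

Phase 1: 58,650·(1 + 0.089)^4 ≈ 82,485.8655.
Phase 2: 82,485.8655·(1 + 0.1011)^14 ≈ 317,653.9151.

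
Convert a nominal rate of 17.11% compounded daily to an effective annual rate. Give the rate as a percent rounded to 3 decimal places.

One year is 365 periods at 0.000468767 each: (1 + 0.000468767)^365 ≈ 1.186562.
EAR = 1.186562 − 1 ≈ 18.65618%.

18.656%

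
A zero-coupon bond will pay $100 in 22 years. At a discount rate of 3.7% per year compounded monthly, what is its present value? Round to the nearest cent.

Growth factor = (1 + 0.037/12)^264 ≈ 2.254093.
P = 100/2.254093 ≈ 44.3637.

$44.36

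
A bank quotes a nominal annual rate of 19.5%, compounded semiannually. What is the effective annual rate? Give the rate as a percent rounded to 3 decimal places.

EAR = (1 + 19.5%/2)^2 − 1 = (1 + 0.0975)^2 − 1.
(1 + 0.0975)^2 ≈ 1.204506, so EAR ≈ 20.45062%.

20.451%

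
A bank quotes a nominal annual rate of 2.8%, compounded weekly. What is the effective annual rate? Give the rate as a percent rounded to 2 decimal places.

2.84%

One year is 52 periods at 0.000538462 each: (1 + 0.000538462)^52 ≈ 1.028388.
EAR = 1.028388 − 1 ≈ 2.83879%.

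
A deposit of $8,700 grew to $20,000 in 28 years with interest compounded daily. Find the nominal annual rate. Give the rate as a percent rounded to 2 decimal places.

The 10220-period growth factor is 20,000/8,700 = 2.29885.
r/365 = 2.29885^(1/10220) − 1 ≈ 0.0000814524, so r ≈ 365·0.0000814524 = 2.97301%.

2.97%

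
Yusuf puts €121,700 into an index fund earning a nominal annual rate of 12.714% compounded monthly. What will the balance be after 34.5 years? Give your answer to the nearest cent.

Growth factor = (1 + 0.010595)^414 ≈ 78.51237465761.
A ≈ 121,700 × 78.51237465761 ≈ 9,554,955.9958.

€9,554,956.00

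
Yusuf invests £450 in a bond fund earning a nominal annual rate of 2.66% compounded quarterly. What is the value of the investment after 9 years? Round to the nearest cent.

£571.27

Periodic rate = 2.66%/4 = 0.00665; periods = 4·9 = 36.
A = 450·(1 + 0.00665)^36 ≈ 450·1.26948018 ≈ 571.2661.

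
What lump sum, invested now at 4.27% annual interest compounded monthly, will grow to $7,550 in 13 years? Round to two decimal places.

Periodic rate = 4.27%/12 = 0.00355833; 156 periods.
P = 7,550/(1 + 0.0427/12)^156 ≈ 7,550/1.740399564 ≈ 4,338.0843.

$4,338.08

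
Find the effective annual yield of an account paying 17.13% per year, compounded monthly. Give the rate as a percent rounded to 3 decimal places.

18.541%

EAR = (1 + 17.13%/12)^12 − 1 = (1 + 0.014275)^12 − 1.
(1 + 0.014275)^12 ≈ 1.18541, so EAR ≈ 18.54102%.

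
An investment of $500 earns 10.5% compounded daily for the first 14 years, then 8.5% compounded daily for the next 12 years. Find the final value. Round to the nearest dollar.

$6,029

After 14 years at 10.5%: 500 × 4.348315819 ≈ 2,174.1579.
Then 12 years at 8.5%: 2,174.1579 × 2.77286547 ≈ 6,028.6474.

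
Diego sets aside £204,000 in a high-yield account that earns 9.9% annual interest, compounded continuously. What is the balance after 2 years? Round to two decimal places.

£248,668.33

A = P·e^(rt) = 204,000·e^(0.099·2) = 204,000·e^0.198.
e^0.198 ≈ 1.21896239382, so A ≈ 248,668.3283.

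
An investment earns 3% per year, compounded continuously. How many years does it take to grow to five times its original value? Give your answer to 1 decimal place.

53.6 years

e^(0.03t) = 5, so 0.03t = ln 5 ≈ 1.6094.
t ≈ 1.6094/0.03 ≈ 53.6479.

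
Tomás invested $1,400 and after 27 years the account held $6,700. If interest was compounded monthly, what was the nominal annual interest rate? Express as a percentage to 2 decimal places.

5.81%

The 324-period growth factor is 6,700/1,400 = 4.78571.
r/12 = 4.78571^(1/324) − 1 ≈ 0.0048439, so r ≈ 12·0.0048439 = 5.81268%.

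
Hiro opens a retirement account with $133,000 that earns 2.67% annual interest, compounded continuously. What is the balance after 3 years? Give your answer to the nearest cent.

A = P·e^(rt) = 133,000·e^(0.0267·3) = 133,000·e^0.0801.
e^0.0801 ≈ 1.0833954018, so A ≈ 144,091.5884.

$144,091.59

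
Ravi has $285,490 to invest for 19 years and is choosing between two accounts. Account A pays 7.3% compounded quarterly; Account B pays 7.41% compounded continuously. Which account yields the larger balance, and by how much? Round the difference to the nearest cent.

Account B, by $38,335.85

Account A growth factor: (1 + 0.01825)^76 ≈ 3.953082022481; balance ≈ 1,128,565.3866.
Account B growth factor: e^(0.0741·19) = e^1.4079 ≈ 4.087362922986; balance ≈ 1,166,901.2409.
Account B is larger by 38,335.8543.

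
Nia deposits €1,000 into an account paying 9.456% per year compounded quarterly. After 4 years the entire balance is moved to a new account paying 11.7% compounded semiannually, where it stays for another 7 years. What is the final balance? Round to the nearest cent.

Phase 1: 1,000·(1 + 0.02364)^16 ≈ 1,453.3023.
Phase 2: 1,453.3023·(1 + 0.0585)^14 ≈ 3,221.2768.

€3,221.28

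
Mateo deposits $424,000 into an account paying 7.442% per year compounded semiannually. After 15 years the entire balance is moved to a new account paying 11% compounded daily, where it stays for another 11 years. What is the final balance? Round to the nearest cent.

$4,253,866.63

After 15 years at 7.442%: 424,000 × 2.992270546558 ≈ 1,268,722.7117.
Then 11 years at 11%: 1,268,722.7117 × 3.35287339436 ≈ 4,253,866.6250.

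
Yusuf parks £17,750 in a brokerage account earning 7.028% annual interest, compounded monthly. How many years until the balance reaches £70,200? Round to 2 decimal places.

19.62 years

We need (1 + 0.00585667)^(12t) = 3.9549, so 12t = ln 3.9549 / ln 1.005857 ≈ 235.4556.
t ≈ 235.4556/12 = 19.6213 years.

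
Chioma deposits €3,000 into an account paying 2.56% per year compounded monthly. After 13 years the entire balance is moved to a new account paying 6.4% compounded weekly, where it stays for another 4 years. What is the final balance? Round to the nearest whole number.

After 13 years at 2.56%: 3,000 × 1.394373928 ≈ 4,183.1218.
Then 4 years at 6.4%: 4,183.1218 × 1.29154941 ≈ 5,402.7085.

€5,403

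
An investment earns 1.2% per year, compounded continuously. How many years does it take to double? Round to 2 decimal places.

57.76 years

e^(0.012t) = 2, so 0.012t = ln 2 ≈ 0.69315.
t ≈ 0.69315/0.012 ≈ 57.7623.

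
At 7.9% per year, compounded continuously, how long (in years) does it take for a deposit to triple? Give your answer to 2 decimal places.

13.91 years

e^(0.079t) = 3, so 0.079t = ln 3 ≈ 1.0986.
t ≈ 1.0986/0.079 ≈ 13.9065.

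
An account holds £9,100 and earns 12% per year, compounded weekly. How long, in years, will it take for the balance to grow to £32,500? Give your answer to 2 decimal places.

10.62 years

(1 + 0.00230769)^(52t) = 32,500/9,100 = 3.5714.
52t·ln(1 + 0.00230769) = ln(3.5714); 52t = 1.273/0.00230503 ≈ 552.2547.
t ≈ 10.6203 years.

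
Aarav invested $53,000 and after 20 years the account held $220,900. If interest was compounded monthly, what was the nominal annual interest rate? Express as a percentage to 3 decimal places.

7.158%

The 240-period growth factor is 220,900/53,000 = 4.16792.
r/12 = 4.16792^(1/240) − 1 ≈ 0.0059653, so r ≈ 12·0.0059653 = 7.15836%.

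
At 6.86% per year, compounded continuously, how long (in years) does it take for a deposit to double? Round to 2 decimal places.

10.10 years

e^(0.0686t) = 2, so 0.0686t = ln 2 ≈ 0.69315.
t ≈ 0.69315/0.0686 ≈ 10.1042.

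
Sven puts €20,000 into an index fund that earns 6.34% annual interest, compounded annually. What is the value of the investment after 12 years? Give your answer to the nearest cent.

Growth factor = (1 + 0.0634)^12 ≈ 2.0910281129.
A ≈ 20,000 × 2.0910281129 ≈ 41,820.5623.

€41,820.56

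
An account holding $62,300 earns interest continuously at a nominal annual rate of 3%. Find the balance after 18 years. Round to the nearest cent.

A = P·e^(rt) = 62,300·e^(0.03·18) = 62,300·e^0.54.
e^0.54 ≈ 1.71600686218, so A ≈ 106,907.2275.

$106,907.23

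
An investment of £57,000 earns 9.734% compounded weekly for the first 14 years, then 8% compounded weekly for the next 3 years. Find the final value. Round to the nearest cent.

£282,690.58

After 14 years at 9.734%: 57,000 × 3.90198773357 ≈ 222,413.3008.
Then 3 years at 8%: 222,413.3008 × 1.27101472022 ≈ 282,690.5793.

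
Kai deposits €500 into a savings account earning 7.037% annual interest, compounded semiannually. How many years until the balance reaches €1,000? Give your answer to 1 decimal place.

(1 + 0.035185)^(2t) = 1,000/500 = 2.
2t·ln(1 + 0.035185) = ln(2); 2t = 0.69315/0.0345802 ≈ 20.0447.
t ≈ 10.0223 years.

10.0 years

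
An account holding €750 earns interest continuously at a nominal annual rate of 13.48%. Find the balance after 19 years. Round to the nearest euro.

A = P·e^(rt) = 750·e^(0.1348·19) = 750·e^2.5612.
e^2.5612 ≈ 12.95134961, so A ≈ 9,713.5122.

€9,714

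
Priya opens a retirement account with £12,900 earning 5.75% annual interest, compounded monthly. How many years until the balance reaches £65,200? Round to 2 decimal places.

28.25 years

(1 + 0.00479167)^(12t) = 65,200/12,900 = 5.0543.
12t·ln(1 + 0.00479167) = ln(5.0543); 12t = 1.6202/0.00478022 ≈ 338.9449.
t ≈ 28.2454 years.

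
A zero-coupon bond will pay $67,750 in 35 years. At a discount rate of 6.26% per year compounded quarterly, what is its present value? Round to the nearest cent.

Growth factor = (1 + 0.01565)^140 ≈ 8.7936707211.
P = 67,750/8.7936707211 ≈ 7,704.4049.

$7,704.40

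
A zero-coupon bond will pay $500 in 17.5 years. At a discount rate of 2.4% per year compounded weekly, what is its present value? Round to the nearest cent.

$328.56

Periodic rate = 2.4%/52 = 0.000461538; 910 periods.
P = 500/(1 + 0.024/52)^910 ≈ 500/1.52181409 ≈ 328.5552.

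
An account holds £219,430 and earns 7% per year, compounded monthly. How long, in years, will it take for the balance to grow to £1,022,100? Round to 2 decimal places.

22.04 years

We need (1 + 0.00583333)^(12t) = 4.658, so 12t = ln 4.658 / ln 1.005833 ≈ 264.5253.
t ≈ 264.5253/12 = 22.0438 years.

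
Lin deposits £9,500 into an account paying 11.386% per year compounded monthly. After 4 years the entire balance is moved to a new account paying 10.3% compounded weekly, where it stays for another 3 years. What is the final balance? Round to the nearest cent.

After 4 years at 11.386%: 9,500 × 1.5734849735 ≈ 14,948.1072.
Then 3 years at 10.3%: 14,948.1072 × 1.3616461533 ≈ 20,354.0327.

£20,354.03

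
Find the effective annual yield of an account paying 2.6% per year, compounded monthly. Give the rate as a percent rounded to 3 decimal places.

2.631%

EAR = (1 + 2.6%/12)^12 − 1 = (1 + 0.00216667)^12 − 1.
(1 + 0.00216667)^12 ≈ 1.026312, so EAR ≈ 2.63121%.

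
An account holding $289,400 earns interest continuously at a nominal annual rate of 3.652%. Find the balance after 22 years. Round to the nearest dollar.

$646,291

A = P·e^(rt) = 289,400·e^(0.03652·22) = 289,400·e^0.80344.
e^0.80344 ≈ 2.23320997248, so A ≈ 646,290.9660.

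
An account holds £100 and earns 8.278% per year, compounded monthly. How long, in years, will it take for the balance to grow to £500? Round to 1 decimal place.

19.5 years

We need (1 + 0.00689833)^(12t) = 5, so 12t = ln 5 / ln 1.006898 ≈ 234.1120.
t ≈ 234.1120/12 = 19.5093 years.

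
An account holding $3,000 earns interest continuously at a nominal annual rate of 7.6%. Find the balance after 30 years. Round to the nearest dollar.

A = P·e^(rt) = 3,000·e^(0.076·30) = 3,000·e^2.28.
e^2.28 ≈ 9.7766804095, so A ≈ 29,330.0412.

$29,330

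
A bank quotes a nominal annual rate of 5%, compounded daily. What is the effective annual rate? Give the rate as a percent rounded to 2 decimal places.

5.13%

EAR = (1 + 5%/365)^365 − 1 = (1 + 0.000136986)^365 − 1.
(1 + 0.000136986)^365 ≈ 1.051267, so EAR ≈ 5.12675%.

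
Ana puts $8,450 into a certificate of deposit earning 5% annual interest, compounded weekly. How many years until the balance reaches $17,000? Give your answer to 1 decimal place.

14.0 years

(1 + 0.000961538)^(52t) = 17,000/8,450 = 2.0118.
52t·ln(1 + 0.000961538) = ln(2.0118); 52t = 0.69905/0.000961076 ≈ 727.3582.
t ≈ 13.9877 years.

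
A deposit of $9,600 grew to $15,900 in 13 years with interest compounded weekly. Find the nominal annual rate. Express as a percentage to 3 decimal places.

(1 + r/52)^676 = 15,900/9,600 = 1.65625.
1 + r/52 = 1.65625^(1/676) ≈ 1.000747, so r/52 ≈ 0.000746663.
r ≈ 52·0.000746663 = 3.88265%.

3.883%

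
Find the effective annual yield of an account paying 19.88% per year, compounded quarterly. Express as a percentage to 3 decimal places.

21.412%

EAR = (1 + 19.88%/4)^4 − 1 = (1 + 0.0497)^4 − 1.
(1 + 0.0497)^4 ≈ 1.214118, so EAR ≈ 21.41177%.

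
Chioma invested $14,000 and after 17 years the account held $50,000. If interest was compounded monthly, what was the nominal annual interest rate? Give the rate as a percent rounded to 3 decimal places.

7.511%

The 204-period growth factor is 50,000/14,000 = 3.57143.
r/12 = 3.57143^(1/204) − 1 ≈ 0.00625954, so r ≈ 12·0.00625954 = 7.51144%.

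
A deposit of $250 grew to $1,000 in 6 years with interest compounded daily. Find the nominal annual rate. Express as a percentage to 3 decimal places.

23.112%

The 2190-period growth factor is 1,000/250 = 4.
r/365 = 4^(1/2190) − 1 ≈ 0.000633212, so r ≈ 365·0.000633212 = 23.11222%.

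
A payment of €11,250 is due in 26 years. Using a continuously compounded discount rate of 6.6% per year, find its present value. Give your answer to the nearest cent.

€2,022.57

P = A·e^(−rt) = 11,250·e^(−1.716).
e^(−1.716) ≈ 0.17978384694, so P ≈ 2,022.5683.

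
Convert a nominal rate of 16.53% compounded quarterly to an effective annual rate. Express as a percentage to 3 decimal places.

17.583%

EAR = (1 + 16.53%/4)^4 − 1 = (1 + 0.041325)^4 − 1.
(1 + 0.041325)^4 ≈ 1.175832, so EAR ≈ 17.58317%.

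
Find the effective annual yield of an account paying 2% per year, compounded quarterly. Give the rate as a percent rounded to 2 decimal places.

EAR = (1 + 2%/4)^4 − 1 = (1 + 0.005)^4 − 1.
(1 + 0.005)^4 ≈ 1.020151, so EAR ≈ 2.01505%.

2.02%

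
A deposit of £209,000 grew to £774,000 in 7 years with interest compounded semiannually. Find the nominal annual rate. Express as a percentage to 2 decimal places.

The 14-period growth factor is 774,000/209,000 = 3.70335.
r/2 = 3.70335^(1/14) − 1 ≈ 0.0980292, so r ≈ 2·0.0980292 = 19.60585%.

19.61%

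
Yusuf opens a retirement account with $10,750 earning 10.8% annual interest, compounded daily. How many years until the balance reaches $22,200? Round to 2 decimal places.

(1 + 0.00029589)^(365t) = 22,200/10,750 = 2.0651.
365t·ln(1 + 0.00029589) = ln(2.0651); 365t = 0.72519/0.000295847 ≈ 2451.2245.
t ≈ 6.7157 years.

6.72 years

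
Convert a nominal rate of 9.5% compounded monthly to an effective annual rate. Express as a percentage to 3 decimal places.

9.925%

One year is 12 periods at 0.00791667 each: (1 + 0.00791667)^12 ≈ 1.099248.
EAR = 1.099248 − 1 ≈ 9.92476%.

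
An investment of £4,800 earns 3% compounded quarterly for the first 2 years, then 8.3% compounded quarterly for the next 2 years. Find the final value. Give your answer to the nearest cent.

£6,005.61

After 2 years at 3%: 4,800 × 1.061598848 ≈ 5,095.6745.
Then 2 years at 8.3%: 5,095.6745 × 1.178569258 ≈ 6,005.6053.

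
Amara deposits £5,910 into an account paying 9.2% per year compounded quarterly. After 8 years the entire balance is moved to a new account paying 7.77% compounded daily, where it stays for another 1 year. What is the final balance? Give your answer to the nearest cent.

Phase 1: 5,910·(1 + 0.023)^32 ≈ 12,235.1067.
Phase 2: 12,235.1067·(1 + 0.0777/365)^365 ≈ 13,223.5740.

£13,223.57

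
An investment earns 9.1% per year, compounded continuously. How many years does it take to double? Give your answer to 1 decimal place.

e^(0.091t) = 2, so 0.091t = ln 2 ≈ 0.69315.
t ≈ 0.69315/0.091 ≈ 7.6170.

7.6 years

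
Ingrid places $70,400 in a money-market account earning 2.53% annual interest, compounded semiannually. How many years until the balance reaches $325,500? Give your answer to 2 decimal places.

We need (1 + 0.01265)^(2t) = 4.6236, so 2t = ln 4.6236 / ln 1.01265 ≈ 121.8050.
t ≈ 121.8050/2 = 60.9025 years.

60.90 years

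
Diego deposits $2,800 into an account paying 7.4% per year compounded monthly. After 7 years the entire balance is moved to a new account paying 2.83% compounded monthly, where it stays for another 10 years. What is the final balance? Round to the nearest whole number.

$6,226

After 7 years at 7.4%: 2,800 × 1.675998939 ≈ 4,692.7970.
Then 10 years at 2.83%: 4,692.7970 × 1.32666307 ≈ 6,225.7605.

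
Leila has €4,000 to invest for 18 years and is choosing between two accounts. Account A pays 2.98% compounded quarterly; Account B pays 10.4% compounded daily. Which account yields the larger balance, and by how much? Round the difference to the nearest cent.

Account A growth factor: (1 + 0.00745)^72 ≈ 1.70644418; balance ≈ 6,825.7767.
Account B growth factor: (1 + 0.104/365)^6570 ≈ 6.4995526715; balance ≈ 25,998.2107.
Account B is larger by 19,172.4340.

Account B, by €19,172.43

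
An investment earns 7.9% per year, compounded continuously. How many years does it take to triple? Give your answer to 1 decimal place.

e^(0.079t) = 3, so 0.079t = ln 3 ≈ 1.0986.
t ≈ 1.0986/0.079 ≈ 13.9065.

13.9 years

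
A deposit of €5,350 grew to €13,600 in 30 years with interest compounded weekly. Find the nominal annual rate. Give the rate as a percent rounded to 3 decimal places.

(1 + r/52)^1560 = 13,600/5,350 = 2.54206.
1 + r/52 = 2.54206^(1/1560) ≈ 1.000598, so r/52 ≈ 0.000598239.
r ≈ 52·0.000598239 = 3.11084%.

3.111%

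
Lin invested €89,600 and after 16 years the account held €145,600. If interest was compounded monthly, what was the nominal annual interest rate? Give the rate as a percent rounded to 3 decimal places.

(1 + r/12)^192 = 145,600/89,600 = 1.625.
1 + r/12 = 1.625^(1/192) ≈ 1.002532, so r/12 ≈ 0.00253189.
r ≈ 12·0.00253189 = 3.03826%.

3.038%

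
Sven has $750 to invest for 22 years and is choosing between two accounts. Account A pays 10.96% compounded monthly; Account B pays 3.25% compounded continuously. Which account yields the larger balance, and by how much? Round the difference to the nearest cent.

A: (1 + 0.1096/12)^264 ≈ 11.02599253, so 750 × 11.02599253 ≈ 8,269.4944.
B: e^(0.0325·22) = e^0.715 ≈ 2.044186682, so 750 × 2.044186682 ≈ 1,533.1400.
Difference ≈ 6,736.3544 in favor of A.

Account A, by $6,736.35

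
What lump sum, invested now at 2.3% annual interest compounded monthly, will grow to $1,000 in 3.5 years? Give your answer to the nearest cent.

Periodic rate = 2.3%/12 = 0.00191667; 42 periods.
P = 1,000/(1 + 0.023/12)^42 ≈ 1,000/1.08374534 ≈ 922.7260.

$922.73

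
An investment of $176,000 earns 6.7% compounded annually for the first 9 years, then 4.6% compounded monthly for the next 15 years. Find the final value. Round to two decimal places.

Phase 1: 176,000·(1 + 0.067)^9 ≈ 315,494.9722.
Phase 2: 315,494.9722·(1 + 0.046/12)^180 ≈ 628,178.0315.

$628,178.03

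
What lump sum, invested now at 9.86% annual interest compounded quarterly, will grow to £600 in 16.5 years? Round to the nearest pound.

Growth factor = (1 + 0.02465)^66 ≈ 4.98868325.
P = 600/4.98868325 ≈ 120.2722.

£120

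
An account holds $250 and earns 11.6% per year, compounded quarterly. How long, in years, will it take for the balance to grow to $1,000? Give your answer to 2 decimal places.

12.12 years

We need (1 + 0.029)^(4t) = 4, so 4t = ln 4 / ln 1.029 ≈ 48.4931.
t ≈ 48.4931/4 = 12.1233 years.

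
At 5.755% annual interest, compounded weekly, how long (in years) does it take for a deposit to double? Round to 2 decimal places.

(1 + 0.00110673)^(52t) = 2.
52t = ln 2 / ln(1 + 0.00110673) ≈ 0.69315/0.00110612 ≈ 626.6480.
t ≈ 12.0509.

12.05 years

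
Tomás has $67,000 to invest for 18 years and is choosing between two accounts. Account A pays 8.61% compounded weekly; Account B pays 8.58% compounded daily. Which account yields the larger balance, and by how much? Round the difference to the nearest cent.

A: (1 + 0.0861/52)^936 ≈ 4.70449464392, so 67,000 × 4.70449464392 ≈ 315,201.1411.
B: (1 + 0.0858/365)^6570 ≈ 4.68430944845, so 67,000 × 4.68430944845 ≈ 313,848.7330.
Difference ≈ 1,352.4081 in favor of A.

Account A, by $1,352.41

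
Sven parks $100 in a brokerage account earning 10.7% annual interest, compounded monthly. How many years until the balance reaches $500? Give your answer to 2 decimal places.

We need (1 + 0.00891667)^(12t) = 5, so 12t = ln 5 / ln 1.008917 ≈ 181.3012.
t ≈ 181.3012/12 = 15.1084 years.

15.11 years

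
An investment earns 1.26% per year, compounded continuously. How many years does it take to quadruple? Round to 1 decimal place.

e^(0.0126t) = 4, so 0.0126t = ln 4 ≈ 1.3863.
t ≈ 1.3863/0.0126 ≈ 110.0234.

110.0 years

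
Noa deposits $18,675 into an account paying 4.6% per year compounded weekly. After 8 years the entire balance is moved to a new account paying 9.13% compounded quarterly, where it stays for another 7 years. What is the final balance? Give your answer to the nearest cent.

Phase 1: 18,675·(1 + 0.046/52)^416 ≈ 26,978.0361.
Phase 2: 26,978.0361·(1 + 0.022825)^28 ≈ 50,751.3617.

$50,751.36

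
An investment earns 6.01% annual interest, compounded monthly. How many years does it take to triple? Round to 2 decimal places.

(1 + 0.00500833)^(12t) = 3.
12t = ln 3 / ln(1 + 0.00500833) ≈ 1.0986/0.00499583 ≈ 219.9057.
t ≈ 18.3255.

18.33 years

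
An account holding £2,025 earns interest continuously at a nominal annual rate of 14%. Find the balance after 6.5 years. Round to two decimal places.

£5,030.75

A = P·e^(rt) = 2,025·e^(0.14·6.5) = 2,025·e^0.91.
e^0.91 ≈ 2.484322533, so A ≈ 5,030.7531.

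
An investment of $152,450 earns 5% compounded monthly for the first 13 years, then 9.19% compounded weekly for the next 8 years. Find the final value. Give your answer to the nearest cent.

$607,916.39

After 13 years at 5%: 152,450 × 1.91295579631 ≈ 291,630.1111.
Then 8 years at 9.19%: 291,630.1111 × 2.08454603414 ≈ 607,916.3916.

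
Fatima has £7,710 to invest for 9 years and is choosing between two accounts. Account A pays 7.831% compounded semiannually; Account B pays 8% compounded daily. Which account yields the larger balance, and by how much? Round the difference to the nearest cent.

A: (1 + 0.039155)^18 ≈ 1.9963926803, so 7,710 × 1.9963926803 ≈ 15,392.1876.
B: (1 + 0.08/365)^3285 ≈ 2.0542711375, so 7,710 × 2.0542711375 ≈ 15,838.4305.
Difference ≈ 446.2429 in favor of B.

Account B, by £446.24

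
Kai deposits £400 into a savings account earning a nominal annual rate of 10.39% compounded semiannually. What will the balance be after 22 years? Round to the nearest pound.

Growth factor = (1 + 0.05195)^44 ≈ 9.285051352.
A ≈ 400 × 9.285051352 ≈ 3,714.0205.

£3,714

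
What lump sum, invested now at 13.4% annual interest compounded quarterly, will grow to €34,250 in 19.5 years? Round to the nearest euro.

€2,621

Periodic rate = 13.4%/4 = 0.0335; 78 periods.
P = 34,250/(1 + 0.0335)^78 ≈ 34,250/13.068252439 ≈ 2,620.8554.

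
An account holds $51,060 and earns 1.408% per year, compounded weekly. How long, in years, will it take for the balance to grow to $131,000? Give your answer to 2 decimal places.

We need (1 + 0.000270769)^(52t) = 2.5656, so 52t = ln 2.5656 / ln 1.000271 ≈ 3480.1719.
t ≈ 3480.1719/52 = 66.9264 years.

66.93 years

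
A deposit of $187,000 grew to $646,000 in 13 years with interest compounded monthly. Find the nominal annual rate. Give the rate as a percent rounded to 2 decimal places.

The 156-period growth factor is 646,000/187,000 = 3.45455.
r/12 = 3.45455^(1/156) − 1 ≈ 0.0079784, so r ≈ 12·0.0079784 = 9.57407%.

9.57%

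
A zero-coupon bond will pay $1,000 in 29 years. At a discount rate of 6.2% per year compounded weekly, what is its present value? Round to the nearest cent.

$165.81

Periodic rate = 6.2%/52 = 0.00119231; 1508 periods.
P = 1,000/(1 + 0.062/52)^1508 ≈ 1,000/6.03109729 ≈ 165.8073.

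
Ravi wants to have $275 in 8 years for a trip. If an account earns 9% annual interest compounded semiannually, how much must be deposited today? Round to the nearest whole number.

Periodic rate = 9%/2 = 0.045; 16 periods.
P = 275/(1 + 0.045)^16 ≈ 275/2.02237015 ≈ 135.9791.

$136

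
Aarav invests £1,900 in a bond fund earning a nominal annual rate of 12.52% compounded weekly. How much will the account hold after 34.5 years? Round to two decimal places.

£142,033.41

Periodic rate = 12.52%/52 = 0.00240769; periods = 52·34.5 = 1794.
A = 1,900·(1 + 0.1252/52)^1794 ≈ 1,900·74.7544272824 ≈ 142,033.4118.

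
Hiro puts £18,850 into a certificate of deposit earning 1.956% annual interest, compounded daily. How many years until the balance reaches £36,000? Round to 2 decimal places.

33.08 years

(1 + 0.000053589)^(365t) = 36,000/18,850 = 1.9098.
365t·ln(1 + 0.000053589) = ln(1.9098); 365t = 0.64701/5.35876e-05 ≈ 12073.7999.
t ≈ 33.0789 years.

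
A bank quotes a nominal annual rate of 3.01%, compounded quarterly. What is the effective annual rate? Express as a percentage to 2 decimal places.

3.04%

EAR = (1 + 3.01%/4)^4 − 1 = (1 + 0.007525)^4 − 1.
(1 + 0.007525)^4 ≈ 1.030441, so EAR ≈ 3.04415%.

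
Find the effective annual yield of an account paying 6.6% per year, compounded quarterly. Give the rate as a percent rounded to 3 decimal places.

6.765%

EAR = (1 + 6.6%/4)^4 − 1 = (1 + 0.0165)^4 − 1.
(1 + 0.0165)^4 ≈ 1.067652, so EAR ≈ 6.76515%.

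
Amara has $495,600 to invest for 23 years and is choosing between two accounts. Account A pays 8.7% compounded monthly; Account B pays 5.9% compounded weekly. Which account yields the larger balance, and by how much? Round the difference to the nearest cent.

A: (1 + 0.00725)^276 ≈ 7.343247949266, so 495,600 × 7.343247949266 ≈ 3,639,313.6837.
B: (1 + 0.059/52)^1196 ≈ 3.881535199213, so 495,600 × 3.881535199213 ≈ 1,923,688.8447.
Difference ≈ 1,715,624.8389 in favor of A.

Account A, by $1,715,624.84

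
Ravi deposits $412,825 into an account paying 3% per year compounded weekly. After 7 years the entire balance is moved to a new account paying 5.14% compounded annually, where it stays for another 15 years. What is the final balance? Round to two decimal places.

After 7 years at 3%: 412,825 × 1.233603358528 ≈ 509,262.3065.
Then 15 years at 5.14%: 509,262.3065 × 2.120897060751 ≈ 1,080,092.9290.

$1,080,092.93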